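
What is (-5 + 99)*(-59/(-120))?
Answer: 2773/60 ≈ 46.217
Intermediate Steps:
(-5 + 99)*(-59/(-120)) = 94*(-59*(-1/120)) = 94*(59/120) = 2773/60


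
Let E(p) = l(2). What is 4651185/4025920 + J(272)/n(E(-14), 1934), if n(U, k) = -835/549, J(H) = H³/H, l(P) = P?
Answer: -32703555699849/672328640 ≈ -48642.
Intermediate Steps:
E(p) = 2
J(H) = H²
n(U, k) = -835/549 (n(U, k) = -835*1/549 = -835/549)
4651185/4025920 + J(272)/n(E(-14), 1934) = 4651185/4025920 + 272²/(-835/549) = 4651185*(1/4025920) + 73984*(-549/835) = 930237/805184 - 40617216/835 = -32703555699849/672328640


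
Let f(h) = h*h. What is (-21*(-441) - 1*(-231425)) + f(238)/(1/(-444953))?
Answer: -25203677046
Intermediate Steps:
f(h) = h²
(-21*(-441) - 1*(-231425)) + f(238)/(1/(-444953)) = (-21*(-441) - 1*(-231425)) + 238²/(1/(-444953)) = (9261 + 231425) + 56644/(-1/444953) = 240686 + 56644*(-444953) = 240686 - 25203917732 = -25203677046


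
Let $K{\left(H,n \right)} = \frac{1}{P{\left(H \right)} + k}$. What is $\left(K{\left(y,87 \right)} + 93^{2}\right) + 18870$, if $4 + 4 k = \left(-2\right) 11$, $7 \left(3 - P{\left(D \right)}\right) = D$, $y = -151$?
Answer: $\frac{6962321}{253} \approx 27519.0$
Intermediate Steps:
$P{\left(D \right)} = 3 - \frac{D}{7}$
$k = - \frac{13}{2}$ ($k = -1 + \frac{\left(-2\right) 11}{4} = -1 + \frac{1}{4} \left(-22\right) = -1 - \frac{11}{2} = - \frac{13}{2} \approx -6.5$)
$K{\left(H,n \right)} = \frac{1}{- \frac{7}{2} - \frac{H}{7}}$ ($K{\left(H,n \right)} = \frac{1}{\left(3 - \frac{H}{7}\right) - \frac{13}{2}} = \frac{1}{- \frac{7}{2} - \frac{H}{7}}$)
$\left(K{\left(y,87 \right)} + 93^{2}\right) + 18870 = \left(- \frac{14}{49 + 2 \left(-151\right)} + 93^{2}\right) + 18870 = \left(- \frac{14}{49 - 302} + 8649\right) + 18870 = \left(- \frac{14}{-253} + 8649\right) + 18870 = \left(\left(-14\right) \left(- \frac{1}{253}\right) + 8649\right) + 18870 = \left(\frac{14}{253} + 8649\right) + 18870 = \frac{2188211}{253} + 18870 = \frac{6962321}{253}$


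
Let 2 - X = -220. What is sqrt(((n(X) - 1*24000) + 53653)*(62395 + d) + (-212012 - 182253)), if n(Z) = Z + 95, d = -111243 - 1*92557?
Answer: I*sqrt(4238302115) ≈ 65102.0*I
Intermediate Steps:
X = 222 (X = 2 - 1*(-220) = 2 + 220 = 222)
d = -203800 (d = -111243 - 92557 = -203800)
n(Z) = 95 + Z
sqrt(((n(X) - 1*24000) + 53653)*(62395 + d) + (-212012 - 182253)) = sqrt((((95 + 222) - 1*24000) + 53653)*(62395 - 203800) + (-212012 - 182253)) = sqrt(((317 - 24000) + 53653)*(-141405) - 394265) = sqrt((-23683 + 53653)*(-141405) - 394265) = sqrt(29970*(-141405) - 394265) = sqrt(-4237907850 - 394265) = sqrt(-4238302115) = I*sqrt(4238302115)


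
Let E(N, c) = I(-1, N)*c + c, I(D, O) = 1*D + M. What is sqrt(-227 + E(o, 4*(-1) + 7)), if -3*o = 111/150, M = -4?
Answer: I*sqrt(239) ≈ 15.46*I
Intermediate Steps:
I(D, O) = -4 + D (I(D, O) = 1*D - 4 = D - 4 = -4 + D)
o = -37/150 ≈ -0.24667
E(N, c) = -4*c (E(N, c) = (-4 - 1)*c + c = -5*c + c = -4*c)
sqrt(-227 + E(o, 4*(-1) + 7)) = sqrt(-227 - 4*(4*(-1) + 7)) = sqrt(-227 - 4*(-4 + 7)) = sqrt(-227 - 4*3) = sqrt(-227 - 12) = sqrt(-239) = I*sqrt(239)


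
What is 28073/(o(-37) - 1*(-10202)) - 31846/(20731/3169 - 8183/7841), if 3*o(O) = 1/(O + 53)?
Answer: -193659879562001011/33451163873634 ≈ -5789.3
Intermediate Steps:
o(O) = 1/(3*(53 + O)) (o(O) = 1/(3*(O + 53)) = 1/(3*(53 + O)))
28073/(o(-37) - 1*(-10202)) - 31846/(20731/3169 - 8183/7841) = 28073/(1/(3*(53 - 37)) - 1*(-10202)) - 31846/(20731/3169 - 8183/7841) = 28073/((⅓)/16 + 10202) - 31846/(20731*(1/3169) - 8183*1/7841) = 28073/((⅓)*(1/16) + 10202) - 31846/(20731/3169 - 8183/7841) = 28073/(1/48 + 10202) - 31846/136619844/24848129 = 28073/(489697/48) - 31846*24848129/136619844 = 28073*(48/489697) - 395656758067/68309922 = 1347504/489697 - 395656758067/68309922 = -193659879562001011/33451163873634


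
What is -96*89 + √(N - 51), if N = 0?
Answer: -8544 + I*√51 ≈ -8544.0 + 7.1414*I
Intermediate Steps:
-96*89 + √(N - 51) = -96*89 + √(0 - 51) = -8544 + √(-51) = -8544 + I*√51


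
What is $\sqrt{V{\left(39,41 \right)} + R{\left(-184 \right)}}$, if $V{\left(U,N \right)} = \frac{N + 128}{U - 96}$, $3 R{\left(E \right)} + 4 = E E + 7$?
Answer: $\frac{4 \sqrt{254581}}{19} \approx 106.22$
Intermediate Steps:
$R{\left(E \right)} = 1 + \frac{E^{2}}{3}$ ($R{\left(E \right)} = - \frac{4}{3} + \frac{E E + 7}{3} = - \frac{4}{3} + \frac{E^{2} + 7}{3} = - \frac{4}{3} + \frac{7 + E^{2}}{3} = - \frac{4}{3} + \left(\frac{7}{3} + \frac{E^{2}}{3}\right) = 1 + \frac{E^{2}}{3}$)
$V{\left(U,N \right)} = \frac{128 + N}{-96 + U}$
$\sqrt{V{\left(39,41 \right)} + R{\left(-184 \right)}} = \sqrt{\frac{128 + 41}{-96 + 39} + \left(1 + \frac{\left(-184\right)^{2}}{3}\right)} = \sqrt{\frac{1}{-57} \cdot 169 + \left(1 + \frac{1}{3} \cdot 33856\right)} = \sqrt{\left(- \frac{1}{57}\right) 169 + \left(1 + \frac{33856}{3}\right)} = \sqrt{- \frac{169}{57} + \frac{33859}{3}} = \sqrt{\frac{214384}{19}} = \frac{4 \sqrt{254581}}{19}$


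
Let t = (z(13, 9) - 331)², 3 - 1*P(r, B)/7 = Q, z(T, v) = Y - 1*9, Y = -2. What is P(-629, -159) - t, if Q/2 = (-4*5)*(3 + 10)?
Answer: -113303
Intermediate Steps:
z(T, v) = -11 (z(T, v) = -2 - 1*9 = -2 - 9 = -11)
Q = -520 (Q = 2*((-4*5)*(3 + 10)) = 2*(-20*13) = 2*(-260) = -520)
P(r, B) = 3661 (P(r, B) = 21 - 7*(-520) = 21 + 3640 = 3661)
t = 116964 (t = (-11 - 331)² = (-342)² = 116964)
P(-629, -159) - t = 3661 - 1*116964 = 3661 - 116964 = -113303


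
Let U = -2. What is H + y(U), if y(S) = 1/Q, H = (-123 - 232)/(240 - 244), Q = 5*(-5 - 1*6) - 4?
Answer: 20941/236 ≈ 88.733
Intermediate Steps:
Q = -59 (Q = 5*(-5 - 6) - 4 = 5*(-11) - 4 = -55 - 4 = -59)
H = 355/4 (H = -355/(-4) = -355*(-¼) = 355/4 ≈ 88.750)
y(S) = -1/59 (y(S) = 1/(-59) = -1/59)
H + y(U) = 355/4 - 1/59 = 20941/236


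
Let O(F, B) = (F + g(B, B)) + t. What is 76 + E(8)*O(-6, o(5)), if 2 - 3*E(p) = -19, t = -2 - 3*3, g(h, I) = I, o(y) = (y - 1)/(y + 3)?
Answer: -79/2 ≈ -39.500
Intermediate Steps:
o(y) = (-1 + y)/(3 + y)
t = -11 (t = -2 - 9 = -11)
E(p) = 7 (E(p) = 2/3 - 1/3*(-19) = 2/3 + 19/3 = 7)
O(F, B) = -11 + B + F (O(F, B) = (F + B) - 11 = (B + F) - 11 = -11 + B + F)
76 + E(8)*O(-6, o(5)) = 76 + 7*(-11 + (-1 + 5)/(3 + 5) - 6) = 76 + 7*(-11 + 4/8 - 6) = 76 + 7*(-11 + (1/8)*4 - 6) = 76 + 7*(-11 + 1/2 - 6) = 76 + 7*(-33/2) = 76 - 231/2 = -79/2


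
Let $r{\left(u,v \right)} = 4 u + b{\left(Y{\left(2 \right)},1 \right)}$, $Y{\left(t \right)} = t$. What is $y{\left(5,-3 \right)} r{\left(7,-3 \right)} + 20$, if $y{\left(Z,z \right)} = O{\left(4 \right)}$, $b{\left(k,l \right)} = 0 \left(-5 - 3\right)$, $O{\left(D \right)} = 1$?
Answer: $48$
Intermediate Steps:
$b{\left(k,l \right)} = 0$ ($b{\left(k,l \right)} = 0 \left(-8\right) = 0$)
$y{\left(Z,z \right)} = 1$
$r{\left(u,v \right)} = 4 u$ ($r{\left(u,v \right)} = 4 u + 0 = 4 u$)
$y{\left(5,-3 \right)} r{\left(7,-3 \right)} + 20 = 1 \cdot 4 \cdot 7 + 20 = 1 \cdot 28 + 20 = 28 + 20 = 48$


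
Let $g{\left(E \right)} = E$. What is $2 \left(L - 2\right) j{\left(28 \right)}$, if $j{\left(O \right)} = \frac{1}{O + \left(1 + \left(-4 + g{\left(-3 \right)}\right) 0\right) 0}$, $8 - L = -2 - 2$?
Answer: $\frac{5}{7} \approx 0.71429$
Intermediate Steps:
$L = 12$ ($L = 8 - \left(-2 - 2\right) = 8 - -4 = 8 + 4 = 12$)
$j{\left(O \right)} = \frac{1}{O}$ ($j{\left(O \right)} = \frac{1}{O + \left(1 + \left(-4 - 3\right) 0\right) 0} = \frac{1}{O + \left(1 - 0\right) 0} = \frac{1}{O + \left(1 + 0\right) 0} = \frac{1}{O + 1 \cdot 0} = \frac{1}{O + 0} = \frac{1}{O}$)
$2 \left(L - 2\right) j{\left(28 \right)} = \frac{2 \left(12 - 2\right)}{28} = 2 \cdot 10 \cdot \frac{1}{28} = 20 \cdot \frac{1}{28} = \frac{5}{7}$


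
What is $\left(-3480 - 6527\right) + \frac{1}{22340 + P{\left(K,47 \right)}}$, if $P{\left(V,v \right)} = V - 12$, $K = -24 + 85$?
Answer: $- \frac{224046722}{22389} \approx -10007.0$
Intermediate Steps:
$K = 61$
$P{\left(V,v \right)} = -12 + V$
$\left(-3480 - 6527\right) + \frac{1}{22340 + P{\left(K,47 \right)}} = \left(-3480 - 6527\right) + \frac{1}{22340 + \left(-12 + 61\right)} = -10007 + \frac{1}{22340 + 49} = -10007 + \frac{1}{22389} = - \frac{224046722}{22389}$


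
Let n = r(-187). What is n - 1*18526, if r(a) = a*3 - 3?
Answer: -19090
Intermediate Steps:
r(a) = -3 + 3*a (r(a) = 3*a - 3 = -3 + 3*a)
n = -564 (n = -3 + 3*(-187) = -3 - 561 = -564)
n - 1*18526 = -564 - 1*18526 = -564 - 18526 = -19090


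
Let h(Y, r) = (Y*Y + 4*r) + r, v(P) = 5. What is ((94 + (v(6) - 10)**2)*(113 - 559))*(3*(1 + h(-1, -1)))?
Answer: 477666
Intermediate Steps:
h(Y, r) = Y**2 + 5*r (h(Y, r) = (Y**2 + 4*r) + r = Y**2 + 5*r)
((94 + (v(6) - 10)**2)*(113 - 559))*(3*(1 + h(-1, -1))) = ((94 + (5 - 10)**2)*(113 - 559))*(3*(1 + ((-1)**2 + 5*(-1)))) = ((94 + (-5)**2)*(-446))*(3*(1 + (1 - 5))) = ((94 + 25)*(-446))*(3*(1 - 4)) = (119*(-446))*(3*(-3)) = -53074*(-9) = 477666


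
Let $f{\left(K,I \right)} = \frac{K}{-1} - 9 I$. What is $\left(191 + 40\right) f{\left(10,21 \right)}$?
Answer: $-45969$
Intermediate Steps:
$f{\left(K,I \right)} = - K - 9 I$
$\left(191 + 40\right) f{\left(10,21 \right)} = \left(191 + 40\right) \left(\left(-1\right) 10 - 189\right) = 231 \left(-10 - 189\right) = 231 \left(-199\right) = -45969$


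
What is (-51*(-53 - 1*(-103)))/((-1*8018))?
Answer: 1275/4009 ≈ 0.31803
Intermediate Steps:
(-51*(-53 - 1*(-103)))/((-1*8018)) = -51*(-53 + 103)/(-8018) = -51*50*(-1/8018) = -2550*(-1/8018) = 1275/4009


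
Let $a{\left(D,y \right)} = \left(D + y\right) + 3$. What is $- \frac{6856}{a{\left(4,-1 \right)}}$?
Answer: $- \frac{3428}{3} \approx -1142.7$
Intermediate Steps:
$a{\left(D,y \right)} = 3 + D + y$
$- \frac{6856}{a{\left(4,-1 \right)}} = - \frac{6856}{3 + 4 - 1} = - \frac{6856}{6} = \left(-6856\right) \frac{1}{6} = - \frac{3428}{3}$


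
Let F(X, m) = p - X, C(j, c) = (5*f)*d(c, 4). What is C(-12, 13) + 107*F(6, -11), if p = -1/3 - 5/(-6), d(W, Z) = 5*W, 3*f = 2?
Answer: -2231/6 ≈ -371.83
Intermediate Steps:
f = 2/3 (f = (1/3)*2 = 2/3 ≈ 0.66667)
C(j, c) = 50*c/3 (C(j, c) = (5*(2/3))*(5*c) = 10*(5*c)/3 = 50*c/3)
p = 1/2 (p = -1*1/3 - 5*(-1/6) = -1/3 + 5/6 = 1/2 ≈ 0.50000)
F(X, m) = 1/2 - X
C(-12, 13) + 107*F(6, -11) = (50/3)*13 + 107*(1/2 - 1*6) = 650/3 + 107*(1/2 - 6) = 650/3 + 107*(-11/2) = 650/3 - 1177/2 = -2231/6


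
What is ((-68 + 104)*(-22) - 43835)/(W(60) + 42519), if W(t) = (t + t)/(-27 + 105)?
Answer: -580151/552767 ≈ -1.0495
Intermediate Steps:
W(t) = t/39 (W(t) = (2*t)/78 = (2*t)*(1/78) = t/39)
((-68 + 104)*(-22) - 43835)/(W(60) + 42519) = ((-68 + 104)*(-22) - 43835)/((1/39)*60 + 42519) = (36*(-22) - 43835)/(20/13 + 42519) = (-792 - 43835)/(552767/13) = -44627*13/552767 = -580151/552767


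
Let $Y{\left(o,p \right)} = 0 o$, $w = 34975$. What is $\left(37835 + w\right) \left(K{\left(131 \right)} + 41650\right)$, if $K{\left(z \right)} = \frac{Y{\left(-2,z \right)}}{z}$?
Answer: $3032536500$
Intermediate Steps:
$Y{\left(o,p \right)} = 0$
$K{\left(z \right)} = 0$ ($K{\left(z \right)} = \frac{0}{z} = 0$)
$\left(37835 + w\right) \left(K{\left(131 \right)} + 41650\right) = \left(37835 + 34975\right) \left(0 + 41650\right) = 72810 \cdot 41650 = 3032536500$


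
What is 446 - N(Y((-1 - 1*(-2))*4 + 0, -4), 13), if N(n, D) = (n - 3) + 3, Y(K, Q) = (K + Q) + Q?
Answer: 450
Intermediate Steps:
Y(K, Q) = K + 2*Q
N(n, D) = n (N(n, D) = (-3 + n) + 3 = n)
446 - N(Y((-1 - 1*(-2))*4 + 0, -4), 13) = 446 - (((-1 - 1*(-2))*4 + 0) + 2*(-4)) = 446 - (((-1 + 2)*4 + 0) - 8) = 446 - ((1*4 + 0) - 8) = 446 - ((4 + 0) - 8) = 446 - (4 - 8) = 446 - 1*(-4) = 446 + 4 = 450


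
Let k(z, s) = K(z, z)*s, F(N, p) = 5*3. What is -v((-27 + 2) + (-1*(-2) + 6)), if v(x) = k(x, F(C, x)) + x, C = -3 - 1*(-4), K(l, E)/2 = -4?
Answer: 137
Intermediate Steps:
K(l, E) = -8 (K(l, E) = 2*(-4) = -8)
C = 1 (C = -3 + 4 = 1)
F(N, p) = 15
k(z, s) = -8*s
v(x) = -120 + x (v(x) = -8*15 + x = -120 + x)
-v((-27 + 2) + (-1*(-2) + 6)) = -(-120 + ((-27 + 2) + (-1*(-2) + 6))) = -(-120 + (-25 + (2 + 6))) = -(-120 + (-25 + 8)) = -(-120 - 17) = -1*(-137) = 137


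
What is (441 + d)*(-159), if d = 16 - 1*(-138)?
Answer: -94605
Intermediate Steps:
d = 154 (d = 16 + 138 = 154)
(441 + d)*(-159) = (441 + 154)*(-159) = 595*(-159) = -94605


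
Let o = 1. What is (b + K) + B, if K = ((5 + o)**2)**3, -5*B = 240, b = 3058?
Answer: 49666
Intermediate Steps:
B = -48 (B = -1/5*240 = -48)
K = 46656 (K = ((5 + 1)**2)**3 = (6**2)**3 = 36**3 = 46656)
(b + K) + B = (3058 + 46656) - 48 = 49714 - 48 = 49666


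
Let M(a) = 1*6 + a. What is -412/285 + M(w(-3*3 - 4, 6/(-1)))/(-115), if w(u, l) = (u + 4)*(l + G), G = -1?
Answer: -583/285 ≈ -2.0456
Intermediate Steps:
w(u, l) = (-1 + l)*(4 + u) (w(u, l) = (u + 4)*(l - 1) = (4 + u)*(-1 + l) = (-1 + l)*(4 + u))
M(a) = 6 + a
-412/285 + M(w(-3*3 - 4, 6/(-1)))/(-115) = -412/285 + (6 + (-4 - (-3*3 - 4) + 4*(6/(-1)) + (6/(-1))*(-3*3 - 4)))/(-115) = -412*1/285 + (6 + (-4 - (-9 - 4) + 4*(6*(-1)) + (6*(-1))*(-9 - 4)))*(-1/115) = -412/285 + (6 + (-4 - 1*(-13) + 4*(-6) - 6*(-13)))*(-1/115) = -412/285 + (6 + (-4 + 13 - 24 + 78))*(-1/115) = -412/285 + (6 + 63)*(-1/115) = -412/285 + 69*(-1/115) = -412/285 - ⅗ = -583/285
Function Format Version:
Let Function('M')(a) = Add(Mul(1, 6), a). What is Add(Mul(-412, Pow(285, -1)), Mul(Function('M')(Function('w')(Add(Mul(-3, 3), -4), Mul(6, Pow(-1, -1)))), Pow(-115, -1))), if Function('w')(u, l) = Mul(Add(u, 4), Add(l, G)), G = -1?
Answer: Rational(-583, 285) ≈ -2.0456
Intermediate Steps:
Function('w')(u, l) = Mul(Add(-1, l), Add(4, u)) (Function('w')(u, l) = Mul(Add(u, 4), Add(l, -1)) = Mul(Add(4, u), Add(-1, l)) = Mul(Add(-1, l), Add(4, u)))
Function('M')(a) = Add(6, a)
Add(Mul(-412, Pow(285, -1)), Mul(Function('M')(Function('w')(Add(Mul(-3, 3), -4), Mul(6, Pow(-1, -1)))), Pow(-115, -1))) = Add(Mul(-412, Pow(285, -1)), Mul(Add(6, Add(-4, Mul(-1, Add(Mul(-3, 3), -4)), Mul(4, Mul(6, Pow(-1, -1))), Mul(Mul(6, Pow(-1, -1)), Add(Mul(-3, 3), -4)))), Pow(-115, -1))) = Add(Mul(-412, Rational(1, 285)), Mul(Add(6, Add(-4, Mul(-1, Add(-9, -4)), Mul(4, Mul(6, -1)), Mul(Mul(6, -1), Add(-9, -4)))), Rational(-1, 115))) = Add(Rational(-412, 285), Mul(Add(6, Add(-4, Mul(-1, -13), Mul(4, -6), Mul(-6, -13))), Rational(-1, 115))) = Add(Rational(-412, 285), Mul(Add(6, Add(-4, 13, -24, 78)), Rational(-1, 115))) = Add(Rational(-412, 285), Mul(Add(6, 63), Rational(-1, 115))) = Add(Rational(-412, 285), Mul(69, Rational(-1, 115))) = Add(Rational(-412, 285), Rational(-3, 5)) = Rational(-583, 285)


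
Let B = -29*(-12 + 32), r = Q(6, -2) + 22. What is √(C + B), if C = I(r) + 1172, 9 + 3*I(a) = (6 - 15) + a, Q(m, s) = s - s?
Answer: 2*√1335/3 ≈ 24.358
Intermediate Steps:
Q(m, s) = 0
r = 22 (r = 0 + 22 = 22)
B = -580 (B = -29*20 = -580)
I(a) = -6 + a/3 (I(a) = -3 + ((6 - 15) + a)/3 = -3 + (-9 + a)/3 = -3 + (-3 + a/3) = -6 + a/3)
C = 3520/3 (C = (-6 + (⅓)*22) + 1172 = (-6 + 22/3) + 1172 = 4/3 + 1172 = 3520/3 ≈ 1173.3)
√(C + B) = √(3520/3 - 580) = √(1780/3) = 2*√1335/3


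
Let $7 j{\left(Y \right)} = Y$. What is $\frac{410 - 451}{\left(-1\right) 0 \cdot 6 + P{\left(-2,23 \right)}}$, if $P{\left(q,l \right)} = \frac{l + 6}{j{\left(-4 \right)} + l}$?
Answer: $- \frac{6437}{203} \approx -31.709$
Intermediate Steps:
$j{\left(Y \right)} = \frac{Y}{7}$
$P{\left(q,l \right)} = \frac{6 + l}{- \frac{4}{7} + l}$ ($P{\left(q,l \right)} = \frac{l + 6}{\frac{1}{7} \left(-4\right) + l} = \frac{6 + l}{- \frac{4}{7} + l}$)
$\frac{410 - 451}{\left(-1\right) 0 \cdot 6 + P{\left(-2,23 \right)}} = \frac{410 - 451}{\left(-1\right) 0 \cdot 6 + \frac{7 \left(6 + 23\right)}{-4 + 7 \cdot 23}} = - \frac{41}{0 \cdot 6 + 7 \frac{1}{-4 + 161} \cdot 29} = - \frac{41}{0 + 7 \cdot \frac{1}{157} \cdot 29} = - \frac{41}{0 + \frac{203}{157}} = - \frac{41}{\frac{203}{157}} = \left(-41\right) \frac{157}{203} = - \frac{6437}{203}$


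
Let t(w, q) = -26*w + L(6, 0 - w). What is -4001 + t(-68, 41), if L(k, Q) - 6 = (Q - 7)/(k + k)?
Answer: -26663/12 ≈ -2221.9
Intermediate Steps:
L(k, Q) = 6 + (-7 + Q)/(2*k) (L(k, Q) = 6 + (Q - 7)/(k + k) = 6 + (-7 + Q)/((2*k)) = 6 + (-7 + Q)*(1/(2*k)) = 6 + (-7 + Q)/(2*k))
t(w, q) = 65/12 - 313*w/12 (t(w, q) = -26*w + (½)*(-7 + (0 - w) + 12*6)/6 = -26*w + (½)*(⅙)*(-7 - w + 72) = -26*w + (½)*(⅙)*(65 - w) = -26*w + (65/12 - w/12) = 65/12 - 313*w/12)
-4001 + t(-68, 41) = -4001 + (65/12 - 313/12*(-68)) = -4001 + (65/12 + 5321/3) = -4001 + 21349/12 = -26663/12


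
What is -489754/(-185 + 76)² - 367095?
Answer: -4361945449/11881 ≈ -3.6714e+5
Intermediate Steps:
-489754/(-185 + 76)² - 367095 = -489754/((-109)²) - 367095 = -489754/11881 - 367095 = -4361945449/11881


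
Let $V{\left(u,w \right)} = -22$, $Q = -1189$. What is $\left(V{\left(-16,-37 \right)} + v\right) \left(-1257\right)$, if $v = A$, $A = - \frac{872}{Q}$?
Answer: $\frac{31784502}{1189} \approx 26732.0$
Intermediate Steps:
$A = \frac{872}{1189}$ ($A = - \frac{872}{-1189} = \left(-872\right) \left(- \frac{1}{1189}\right) = \frac{872}{1189} \approx 0.73339$)
$v = \frac{872}{1189} \approx 0.73339$
$\left(V{\left(-16,-37 \right)} + v\right) \left(-1257\right) = \left(-22 + \frac{872}{1189}\right) \left(-1257\right) = \left(- \frac{25286}{1189}\right) \left(-1257\right) = \frac{31784502}{1189}$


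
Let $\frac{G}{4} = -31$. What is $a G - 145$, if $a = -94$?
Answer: $11511$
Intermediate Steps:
$G = -124$ ($G = 4 \left(-31\right) = -124$)
$a G - 145 = \left(-94\right) \left(-124\right) - 145 = 11656 - 145 = 11511$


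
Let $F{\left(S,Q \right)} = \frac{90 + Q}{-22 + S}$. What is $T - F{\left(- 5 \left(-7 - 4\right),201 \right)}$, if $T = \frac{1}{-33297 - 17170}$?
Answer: $- \frac{4895310}{555137} \approx -8.8182$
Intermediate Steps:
$F{\left(S,Q \right)} = \frac{90 + Q}{-22 + S}$
$T = - \frac{1}{50467}$ ($T = \frac{1}{-50467} = - \frac{1}{50467} \approx -1.9815 \cdot 10^{-5}$)
$T - F{\left(- 5 \left(-7 - 4\right),201 \right)} = - \frac{1}{50467} - \frac{90 + 201}{-22 - 5 \left(-7 - 4\right)} = - \frac{1}{50467} - \frac{1}{-22 - -55} \cdot 291 = - \frac{1}{50467} - \frac{1}{-22 + 55} \cdot 291 = - \frac{1}{50467} - \frac{1}{33} \cdot 291 = - \frac{1}{50467} - \frac{97}{11} = - \frac{4895310}{555137}$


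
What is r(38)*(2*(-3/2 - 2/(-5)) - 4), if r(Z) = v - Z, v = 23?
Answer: 93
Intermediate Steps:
r(Z) = 23 - Z
r(38)*(2*(-3/2 - 2/(-5)) - 4) = (23 - 1*38)*(2*(-3/2 - 2/(-5)) - 4) = (23 - 38)*(2*(-3*½ - 2*(-⅕)) - 4) = -15*(2*(-3/2 + ⅖) - 4) = -15*(2*(-11/10) - 4) = -15*(-11/5 - 4) = -15*(-31/5) = 93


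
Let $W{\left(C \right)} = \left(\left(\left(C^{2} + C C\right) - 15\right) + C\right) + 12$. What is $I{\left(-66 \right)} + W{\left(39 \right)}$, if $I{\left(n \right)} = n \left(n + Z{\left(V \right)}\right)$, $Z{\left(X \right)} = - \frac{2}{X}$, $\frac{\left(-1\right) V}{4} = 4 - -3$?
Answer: $\frac{52005}{7} \approx 7429.3$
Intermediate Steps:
$V = -28$ ($V = - 4 \left(4 - -3\right) = - 4 \left(4 + 3\right) = \left(-4\right) 7 = -28$)
$I{\left(n \right)} = n \left(\frac{1}{14} + n\right)$ ($I{\left(n \right)} = n \left(n - \frac{2}{-28}\right) = n \left(n - - \frac{1}{14}\right) = n \left(n + \frac{1}{14}\right) = n \left(\frac{1}{14} + n\right)$)
$W{\left(C \right)} = -3 + C + 2 C^{2}$ ($W{\left(C \right)} = \left(\left(\left(C^{2} + C^{2}\right) - 15\right) + C\right) + 12 = \left(\left(2 C^{2} - 15\right) + C\right) + 12 = \left(\left(-15 + 2 C^{2}\right) + C\right) + 12 = \left(-15 + C + 2 C^{2}\right) + 12 = -3 + C + 2 C^{2}$)
$I{\left(-66 \right)} + W{\left(39 \right)} = - 66 \left(\frac{1}{14} - 66\right) + \left(-3 + 39 + 2 \cdot 39^{2}\right) = \left(-66\right) \left(- \frac{923}{14}\right) + \left(-3 + 39 + 2 \cdot 1521\right) = \frac{30459}{7} + \left(-3 + 39 + 3042\right) = \frac{30459}{7} + 3078 = \frac{52005}{7}$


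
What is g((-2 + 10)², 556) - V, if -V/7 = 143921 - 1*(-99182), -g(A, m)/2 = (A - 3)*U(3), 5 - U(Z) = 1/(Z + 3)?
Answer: 5103394/3 ≈ 1.7011e+6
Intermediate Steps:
U(Z) = 5 - 1/(3 + Z) (U(Z) = 5 - 1/(Z + 3) = 5 - 1/(3 + Z))
g(A, m) = 29 - 29*A/3 (g(A, m) = -2*(A - 3)*(14 + 5*3)/(3 + 3) = -2*(-3 + A)*(14 + 15)/6 = -2*(-3 + A)*(⅙)*29 = -2*(-3 + A)*29/6 = -2*(-29/2 + 29*A/6) = 29 - 29*A/3)
V = -1701721 (V = -7*(143921 - 1*(-99182)) = -7*(143921 + 99182) = -7*243103 = -1701721)
g((-2 + 10)², 556) - V = (29 - 29*(-2 + 10)²/3) - 1*(-1701721) = (29 - 29/3*8²) + 1701721 = (29 - 29/3*64) + 1701721 = (29 - 1856/3) + 1701721 = -1769/3 + 1701721 = 5103394/3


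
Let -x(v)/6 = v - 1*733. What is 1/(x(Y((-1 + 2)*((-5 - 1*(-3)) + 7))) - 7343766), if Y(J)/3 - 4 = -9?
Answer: -1/7339278 ≈ -1.3625e-7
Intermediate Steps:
Y(J) = -15 (Y(J) = 12 + 3*(-9) = 12 - 27 = -15)
x(v) = 4398 - 6*v (x(v) = -6*(v - 1*733) = -6*(v - 733) = -6*(-733 + v) = 4398 - 6*v)
1/(x(Y((-1 + 2)*((-5 - 1*(-3)) + 7))) - 7343766) = 1/((4398 - 6*(-15)) - 7343766) = 1/((4398 + 90) - 7343766) = 1/(4488 - 7343766) = 1/(-7339278) = -1/7339278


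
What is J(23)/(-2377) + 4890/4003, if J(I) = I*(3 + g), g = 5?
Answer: 10886978/9515131 ≈ 1.1442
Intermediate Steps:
J(I) = 8*I (J(I) = I*(3 + 5) = I*8 = 8*I)
J(23)/(-2377) + 4890/4003 = (8*23)/(-2377) + 4890/4003 = 184*(-1/2377) + 4890*(1/4003) = -184/2377 + 4890/4003 = 10886978/9515131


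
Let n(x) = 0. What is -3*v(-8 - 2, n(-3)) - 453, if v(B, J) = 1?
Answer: -456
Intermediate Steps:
-3*v(-8 - 2, n(-3)) - 453 = -3*1 - 453 = -3 - 453 = -456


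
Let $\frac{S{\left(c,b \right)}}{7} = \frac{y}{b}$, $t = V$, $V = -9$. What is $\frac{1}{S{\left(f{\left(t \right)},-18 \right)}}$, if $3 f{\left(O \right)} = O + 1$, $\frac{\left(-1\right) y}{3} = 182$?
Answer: $\frac{3}{637} \approx 0.0047096$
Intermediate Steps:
$y = -546$ ($y = \left(-3\right) 182 = -546$)
$t = -9$
$f{\left(O \right)} = \frac{1}{3} + \frac{O}{3}$ ($f{\left(O \right)} = \frac{O + 1}{3} = \frac{1 + O}{3} = \frac{1}{3} + \frac{O}{3}$)
$S{\left(c,b \right)} = - \frac{3822}{b}$ ($S{\left(c,b \right)} = 7 \left(- \frac{546}{b}\right) = - \frac{3822}{b}$)
$\frac{1}{S{\left(f{\left(t \right)},-18 \right)}} = \frac{1}{\left(-3822\right) \frac{1}{-18}} = \frac{1}{\left(-3822\right) \left(- \frac{1}{18}\right)} = \frac{1}{\frac{637}{3}} = \frac{3}{637}$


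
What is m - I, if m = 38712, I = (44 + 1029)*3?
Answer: 35493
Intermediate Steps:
I = 3219 (I = 1073*3 = 3219)
m - I = 38712 - 1*3219 = 38712 - 3219 = 35493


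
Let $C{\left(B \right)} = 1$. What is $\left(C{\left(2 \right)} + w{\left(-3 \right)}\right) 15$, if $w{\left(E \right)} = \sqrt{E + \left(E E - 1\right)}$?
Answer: $15 + 15 \sqrt{5} \approx 48.541$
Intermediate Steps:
$w{\left(E \right)} = \sqrt{-1 + E + E^{2}}$ ($w{\left(E \right)} = \sqrt{E + \left(E^{2} - 1\right)} = \sqrt{E + \left(-1 + E^{2}\right)} = \sqrt{-1 + E + E^{2}}$)
$\left(C{\left(2 \right)} + w{\left(-3 \right)}\right) 15 = \left(1 + \sqrt{-1 - 3 + \left(-3\right)^{2}}\right) 15 = \left(1 + \sqrt{-1 - 3 + 9}\right) 15 = \left(1 + \sqrt{5}\right) 15 = 15 + 15 \sqrt{5}$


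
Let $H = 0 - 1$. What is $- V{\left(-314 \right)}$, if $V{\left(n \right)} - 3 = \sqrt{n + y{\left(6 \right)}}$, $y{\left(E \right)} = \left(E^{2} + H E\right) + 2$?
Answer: $-3 - i \sqrt{282} \approx -3.0 - 16.793 i$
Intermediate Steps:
$H = -1$ ($H = 0 - 1 = -1$)
$y{\left(E \right)} = 2 + E^{2} - E$ ($y{\left(E \right)} = \left(E^{2} - E\right) + 2 = 2 + E^{2} - E$)
$V{\left(n \right)} = 3 + \sqrt{32 + n}$ ($V{\left(n \right)} = 3 + \sqrt{n + \left(2 + 6^{2} - 6\right)} = 3 + \sqrt{n + \left(2 + 36 - 6\right)} = 3 + \sqrt{n + 32} = 3 + \sqrt{32 + n}$)
$- V{\left(-314 \right)} = - (3 + \sqrt{32 - 314}) = - (3 + \sqrt{-282}) = - (3 + i \sqrt{282}) = -3 - i \sqrt{282}$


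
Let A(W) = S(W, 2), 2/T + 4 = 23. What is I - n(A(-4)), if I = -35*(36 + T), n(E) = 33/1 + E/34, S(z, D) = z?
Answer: -418791/323 ≈ -1296.6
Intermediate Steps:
T = 2/19 (T = 2/(-4 + 23) = 2/19 ≈ 0.10526)
A(W) = W
n(E) = 33 + E/34 (n(E) = 33*1 + E*(1/34) = 33 + E/34)
I = -24010/19 (I = -35*(36 + 2/19) = -35*686/19 = -24010/19 ≈ -1263.7)
I - n(A(-4)) = -24010/19 - (33 + (1/34)*(-4)) = -24010/19 - (33 - 2/17) = -24010/19 - 1*559/17 = -24010/19 - 559/17 = -418791/323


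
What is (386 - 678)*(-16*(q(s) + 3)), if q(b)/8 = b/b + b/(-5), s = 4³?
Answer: -2135104/5 ≈ -4.2702e+5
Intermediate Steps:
s = 64
q(b) = 8 - 8*b/5 (q(b) = 8*(b/b + b/(-5)) = 8*(1 + b*(-⅕)) = 8*(1 - b/5) = 8 - 8*b/5)
(386 - 678)*(-16*(q(s) + 3)) = (386 - 678)*(-16*((8 - 8/5*64) + 3)) = -(-4672)*((8 - 512/5) + 3) = -(-4672)*(-472/5 + 3) = -(-4672)*(-457)/5 = -292*7312/5 = -2135104/5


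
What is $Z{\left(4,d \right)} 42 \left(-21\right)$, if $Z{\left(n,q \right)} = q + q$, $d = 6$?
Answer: $-10584$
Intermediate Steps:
$Z{\left(n,q \right)} = 2 q$
$Z{\left(4,d \right)} 42 \left(-21\right) = 2 \cdot 6 \cdot 42 \left(-21\right) = 12 \cdot 42 \left(-21\right) = 504 \left(-21\right) = -10584$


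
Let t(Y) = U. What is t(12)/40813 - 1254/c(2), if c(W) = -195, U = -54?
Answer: 17056324/2652845 ≈ 6.4294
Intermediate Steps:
t(Y) = -54
t(12)/40813 - 1254/c(2) = -54/40813 - 1254/(-195) = -54*1/40813 - 1254*(-1/195) = -54/40813 + 418/65 = 17056324/2652845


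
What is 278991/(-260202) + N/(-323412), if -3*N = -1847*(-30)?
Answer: -3559296098/3506352051 ≈ -1.0151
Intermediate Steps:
N = -18470 (N = -(-1847)*(-30)/3 = -⅓*55410 = -18470)
278991/(-260202) + N/(-323412) = 278991/(-260202) - 18470/(-323412) = 278991*(-1/260202) - 18470*(-1/323412) = -92997/86734 + 9235/161706 = -3559296098/3506352051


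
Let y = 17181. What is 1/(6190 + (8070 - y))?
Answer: -1/2921 ≈ -0.00034235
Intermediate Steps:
1/(6190 + (8070 - y)) = 1/(6190 + (8070 - 1*17181)) = 1/(6190 + (8070 - 17181)) = 1/(6190 - 9111) = 1/(-2921) = -1/2921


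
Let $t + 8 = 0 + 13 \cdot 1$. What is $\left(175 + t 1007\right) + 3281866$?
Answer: $3287076$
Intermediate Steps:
$t = 5$ ($t = -8 + \left(0 + 13 \cdot 1\right) = -8 + \left(0 + 13\right) = -8 + 13 = 5$)
$\left(175 + t 1007\right) + 3281866 = \left(175 + 5 \cdot 1007\right) + 3281866 = \left(175 + 5035\right) + 3281866 = 5210 + 3281866 = 3287076$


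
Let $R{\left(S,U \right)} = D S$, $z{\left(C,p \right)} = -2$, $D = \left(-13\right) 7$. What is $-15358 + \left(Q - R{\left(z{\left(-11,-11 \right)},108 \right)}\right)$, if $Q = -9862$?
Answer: $-25402$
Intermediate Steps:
$D = -91$
$R{\left(S,U \right)} = - 91 S$
$-15358 + \left(Q - R{\left(z{\left(-11,-11 \right)},108 \right)}\right) = -15358 - \left(9862 - -182\right) = -15358 - 10044 = -25402$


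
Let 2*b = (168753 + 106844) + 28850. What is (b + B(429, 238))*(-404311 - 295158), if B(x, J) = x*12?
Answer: -220152971467/2 ≈ -1.1008e+11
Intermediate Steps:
B(x, J) = 12*x
b = 304447/2 (b = ((168753 + 106844) + 28850)/2 = (275597 + 28850)/2 = (½)*304447 = 304447/2 ≈ 1.5222e+5)
(b + B(429, 238))*(-404311 - 295158) = (304447/2 + 12*429)*(-404311 - 295158) = (304447/2 + 5148)*(-699469) = (314743/2)*(-699469) = -220152971467/2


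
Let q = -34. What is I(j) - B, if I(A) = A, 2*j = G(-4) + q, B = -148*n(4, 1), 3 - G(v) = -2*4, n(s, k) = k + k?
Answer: 569/2 ≈ 284.50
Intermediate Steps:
n(s, k) = 2*k
G(v) = 11 (G(v) = 3 - (-2)*4 = 3 - 1*(-8) = 3 + 8 = 11)
B = -296 ≈ -296.00
j = -23/2 (j = (11 - 34)/2 = (1/2)*(-23) = -23/2 ≈ -11.500)
I(j) - B = -23/2 - 1*(-296) = -23/2 + 296 = 569/2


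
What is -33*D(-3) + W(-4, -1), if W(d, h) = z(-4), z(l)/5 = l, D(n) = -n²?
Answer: 277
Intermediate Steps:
z(l) = 5*l
W(d, h) = -20 (W(d, h) = 5*(-4) = -20)
-33*D(-3) + W(-4, -1) = -(-33)*(-3)² - 20 = -(-33)*9 - 20 = -33*(-9) - 20 = 297 - 20 = 277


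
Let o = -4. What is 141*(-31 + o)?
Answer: -4935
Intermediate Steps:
141*(-31 + o) = 141*(-31 - 4) = 141*(-35) = -4935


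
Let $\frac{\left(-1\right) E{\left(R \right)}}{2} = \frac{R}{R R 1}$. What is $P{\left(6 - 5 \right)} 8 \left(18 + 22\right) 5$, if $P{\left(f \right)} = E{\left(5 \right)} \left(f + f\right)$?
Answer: $-1280$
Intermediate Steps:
$E{\left(R \right)} = - \frac{2}{R}$ ($E{\left(R \right)} = - 2 \frac{R}{R R 1} = - 2 \frac{R}{R^{2} \cdot 1} = - 2 \frac{R}{R^{2}} = - \frac{2}{R}$)
$P{\left(f \right)} = - \frac{4 f}{5}$ ($P{\left(f \right)} = - \frac{2}{5} \left(f + f\right) = \left(-2\right) \frac{1}{5} \cdot 2 f = - \frac{2 \cdot 2 f}{5} = - \frac{4 f}{5}$)
$P{\left(6 - 5 \right)} 8 \left(18 + 22\right) 5 = - \frac{4 \left(6 - 5\right)}{5} \cdot 8 \left(18 + 22\right) 5 = - \frac{4 \left(6 - 5\right)}{5} \cdot 8 \cdot 40 \cdot 5 = \left(- \frac{4}{5}\right) 1 \cdot 8 \cdot 200 = \left(- \frac{4}{5}\right) 8 \cdot 200 = \left(- \frac{32}{5}\right) 200 = -1280$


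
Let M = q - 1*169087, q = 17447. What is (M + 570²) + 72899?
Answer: 246159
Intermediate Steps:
M = -151640 (M = 17447 - 1*169087 = 17447 - 169087 = -151640)
(M + 570²) + 72899 = (-151640 + 570²) + 72899 = (-151640 + 324900) + 72899 = 173260 + 72899 = 246159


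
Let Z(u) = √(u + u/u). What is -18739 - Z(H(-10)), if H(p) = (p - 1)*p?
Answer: -18739 - √111 ≈ -18750.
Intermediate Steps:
H(p) = p*(-1 + p) (H(p) = (-1 + p)*p = p*(-1 + p))
Z(u) = √(1 + u) (Z(u) = √(u + 1) = √(1 + u))
-18739 - Z(H(-10)) = -18739 - √(1 - 10*(-1 - 10)) = -18739 - √(1 - 10*(-11)) = -18739 - √(1 + 110) = -18739 - √111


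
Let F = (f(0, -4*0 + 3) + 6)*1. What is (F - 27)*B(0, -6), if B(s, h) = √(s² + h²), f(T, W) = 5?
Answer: -96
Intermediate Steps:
B(s, h) = √(h² + s²)
F = 11 (F = (5 + 6)*1 = 11*1 = 11)
(F - 27)*B(0, -6) = (11 - 27)*√((-6)² + 0²) = -16*√(36 + 0) = -16*√36 = -16*6 = -96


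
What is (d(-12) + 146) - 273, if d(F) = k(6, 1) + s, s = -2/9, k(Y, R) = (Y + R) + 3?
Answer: -1055/9 ≈ -117.22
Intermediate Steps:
k(Y, R) = 3 + R + Y (k(Y, R) = (R + Y) + 3 = 3 + R + Y)
s = -2/9 (s = -2*⅑ = -2/9 ≈ -0.22222)
d(F) = 88/9 (d(F) = (3 + 1 + 6) - 2/9 = 10 - 2/9 = 88/9)
(d(-12) + 146) - 273 = (88/9 + 146) - 273 = 1402/9 - 273 = -1055/9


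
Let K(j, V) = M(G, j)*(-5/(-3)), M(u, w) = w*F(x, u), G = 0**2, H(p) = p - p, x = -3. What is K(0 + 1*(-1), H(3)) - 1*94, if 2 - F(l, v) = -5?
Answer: -317/3 ≈ -105.67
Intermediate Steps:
F(l, v) = 7 (F(l, v) = 2 - 1*(-5) = 2 + 5 = 7)
H(p) = 0
G = 0
M(u, w) = 7*w (M(u, w) = w*7 = 7*w)
K(j, V) = 35*j/3 (K(j, V) = (7*j)*(-5/(-3)) = (7*j)*(-5*(-1/3)) = (7*j)*(5/3) = 35*j/3)
K(0 + 1*(-1), H(3)) - 1*94 = 35*(0 + 1*(-1))/3 - 1*94 = 35*(0 - 1)/3 - 94 = (35/3)*(-1) - 94 = -35/3 - 94 = -317/3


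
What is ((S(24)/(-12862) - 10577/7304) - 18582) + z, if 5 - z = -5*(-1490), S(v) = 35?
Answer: -1222609017155/46972024 ≈ -26028.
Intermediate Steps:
z = -7445 (z = 5 - (-5)*(-1490) = 5 - 1*7450 = 5 - 7450 = -7445)
((S(24)/(-12862) - 10577/7304) - 18582) + z = ((35/(-12862) - 10577/7304) - 18582) - 7445 = ((35*(-1/12862) - 10577*1/7304) - 18582) - 7445 = ((-35/12862 - 10577/7304) - 18582) - 7445 = (-68148507/46972024 - 18582) - 7445 = -872902298475/46972024 - 7445 = -1222609017155/46972024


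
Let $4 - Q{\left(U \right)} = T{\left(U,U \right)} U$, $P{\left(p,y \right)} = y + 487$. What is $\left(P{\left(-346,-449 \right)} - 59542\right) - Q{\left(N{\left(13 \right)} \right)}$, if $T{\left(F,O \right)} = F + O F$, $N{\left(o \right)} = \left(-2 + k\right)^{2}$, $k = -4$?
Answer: $-11556$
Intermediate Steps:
$P{\left(p,y \right)} = 487 + y$
$N{\left(o \right)} = 36$ ($N{\left(o \right)} = \left(-2 - 4\right)^{2} = \left(-6\right)^{2} = 36$)
$T{\left(F,O \right)} = F + F O$
$Q{\left(U \right)} = 4 - U^{2} \left(1 + U\right)$ ($Q{\left(U \right)} = 4 - U \left(1 + U\right) U = 4 - U^{2} \left(1 + U\right)$)
$\left(P{\left(-346,-449 \right)} - 59542\right) - Q{\left(N{\left(13 \right)} \right)} = \left(\left(487 - 449\right) - 59542\right) - \left(4 - 36^{2} - 36^{3}\right) = \left(38 - 59542\right) - \left(4 - 1296 - 46656\right) = -59504 - \left(4 - 1296 - 46656\right) = -59504 - -47948 = -59504 + 47948 = -11556$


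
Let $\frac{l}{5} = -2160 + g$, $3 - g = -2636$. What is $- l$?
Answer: $-2395$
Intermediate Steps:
$g = 2639$ ($g = 3 - -2636 = 3 + 2636 = 2639$)
$l = 2395$ ($l = 5 \left(-2160 + 2639\right) = 5 \cdot 479 = 2395$)
$- l = \left(-1\right) 2395 = -2395$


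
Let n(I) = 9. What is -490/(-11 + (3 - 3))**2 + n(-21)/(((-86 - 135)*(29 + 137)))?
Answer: -17977229/4439006 ≈ -4.0498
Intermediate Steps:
-490/(-11 + (3 - 3))**2 + n(-21)/(((-86 - 135)*(29 + 137))) = -490/(-11 + (3 - 3))**2 + 9/(((-86 - 135)*(29 + 137))) = -490/(-11 + 0)**2 + 9/((-221*166)) = -490/((-11)**2) + 9/(-36686) = -490/121 + 9*(-1/36686) = -490*1/121 - 9/36686 = -490/121 - 9/36686 = -17977229/4439006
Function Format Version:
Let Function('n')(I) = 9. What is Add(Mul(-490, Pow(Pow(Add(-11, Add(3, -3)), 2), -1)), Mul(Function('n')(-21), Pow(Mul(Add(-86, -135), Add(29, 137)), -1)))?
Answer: Rational(-17977229, 4439006) ≈ -4.0498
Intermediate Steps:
Add(Mul(-490, Pow(Pow(Add(-11, Add(3, -3)), 2), -1)), Mul(Function('n')(-21), Pow(Mul(Add(-86, -135), Add(29, 137)), -1))) = Add(Mul(-490, Pow(Pow(Add(-11, Add(3, -3)), 2), -1)), Mul(9, Pow(Mul(Add(-86, -135), Add(29, 137)), -1))) = Add(Mul(-490, Pow(Pow(Add(-11, 0), 2), -1)), Mul(9, Pow(Mul(-221, 166), -1))) = Add(Mul(-490, Pow(Pow(-11, 2), -1)), Mul(9, Pow(-36686, -1))) = Add(Mul(-490, Pow(121, -1)), Mul(9, Rational(-1, 36686))) = Add(Mul(-490, Rational(1, 121)), Rational(-9, 36686)) = Add(Rational(-490, 121), Rational(-9, 36686)) = Rational(-17977229, 4439006)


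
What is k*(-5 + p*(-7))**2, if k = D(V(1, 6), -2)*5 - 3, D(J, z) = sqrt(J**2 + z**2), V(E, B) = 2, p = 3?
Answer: -2028 + 6760*sqrt(2) ≈ 7532.1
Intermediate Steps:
k = -3 + 10*sqrt(2) (k = sqrt(2**2 + (-2)**2)*5 - 3 = sqrt(4 + 4)*5 - 3 = sqrt(8)*5 - 3 = (2*sqrt(2))*5 - 3 = 10*sqrt(2) - 3 = -3 + 10*sqrt(2) ≈ 11.142)
k*(-5 + p*(-7))**2 = (-3 + 10*sqrt(2))*(-5 + 3*(-7))**2 = (-3 + 10*sqrt(2))*(-5 - 21)**2 = (-3 + 10*sqrt(2))*(-26)**2 = (-3 + 10*sqrt(2))*676 = -2028 + 6760*sqrt(2)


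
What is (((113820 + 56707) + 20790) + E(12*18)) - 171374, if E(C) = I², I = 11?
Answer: 20064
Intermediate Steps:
E(C) = 121 (E(C) = 11² = 121)
(((113820 + 56707) + 20790) + E(12*18)) - 171374 = (((113820 + 56707) + 20790) + 121) - 171374 = ((170527 + 20790) + 121) - 171374 = (191317 + 121) - 171374 = 191438 - 171374 = 20064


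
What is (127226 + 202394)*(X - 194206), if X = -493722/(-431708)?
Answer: -6908817905333030/107927 ≈ -6.4014e+10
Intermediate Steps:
X = 246861/215854 (X = -493722*(-1/431708) = 246861/215854 ≈ 1.1436)
(127226 + 202394)*(X - 194206) = (127226 + 202394)*(246861/215854 - 194206) = 329620*(-41919895063/215854) = -6908817905333030/107927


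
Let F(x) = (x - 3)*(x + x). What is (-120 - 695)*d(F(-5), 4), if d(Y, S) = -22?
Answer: 17930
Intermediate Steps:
F(x) = 2*x*(-3 + x) (F(x) = (-3 + x)*(2*x) = 2*x*(-3 + x))
(-120 - 695)*d(F(-5), 4) = (-120 - 695)*(-22) = -815*(-22) = 17930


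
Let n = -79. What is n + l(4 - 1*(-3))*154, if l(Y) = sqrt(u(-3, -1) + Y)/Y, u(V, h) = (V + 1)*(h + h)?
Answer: -79 + 22*sqrt(11) ≈ -6.0343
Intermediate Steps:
u(V, h) = 2*h*(1 + V) (u(V, h) = (1 + V)*(2*h) = 2*h*(1 + V))
l(Y) = sqrt(4 + Y)/Y (l(Y) = sqrt(2*(-1)*(1 - 3) + Y)/Y = sqrt(2*(-1)*(-2) + Y)/Y = sqrt(4 + Y)/Y)
n + l(4 - 1*(-3))*154 = -79 + (sqrt(4 + (4 - 1*(-3)))/(4 - 1*(-3)))*154 = -79 + (sqrt(4 + (4 + 3))/(4 + 3))*154 = -79 + (sqrt(4 + 7)/7)*154 = -79 + (sqrt(11)/7)*154 = -79 + 22*sqrt(11)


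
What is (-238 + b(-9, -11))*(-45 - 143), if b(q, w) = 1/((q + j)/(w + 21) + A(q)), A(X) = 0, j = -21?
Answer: 134420/3 ≈ 44807.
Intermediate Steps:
b(q, w) = (21 + w)/(-21 + q) (b(q, w) = 1/((q - 21)/(w + 21) + 0) = 1/((-21 + q)/(21 + w) + 0) = 1/((-21 + q)/(21 + w)) = (21 + w)/(-21 + q))
(-238 + b(-9, -11))*(-45 - 143) = (-238 + (21 - 11)/(-21 - 9))*(-45 - 143) = (-238 + 10/(-30))*(-188) = (-238 - 1/30*10)*(-188) = (-238 - ⅓)*(-188) = -715/3*(-188) = 134420/3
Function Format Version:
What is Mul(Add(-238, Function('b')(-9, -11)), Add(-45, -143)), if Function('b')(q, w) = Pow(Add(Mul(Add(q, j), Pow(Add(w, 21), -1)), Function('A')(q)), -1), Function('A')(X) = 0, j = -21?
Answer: Rational(134420, 3) ≈ 44807.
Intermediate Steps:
Function('b')(q, w) = Mul(Pow(Add(-21, q), -1), Add(21, w)) (Function('b')(q, w) = Pow(Add(Mul(Add(q, -21), Pow(Add(w, 21), -1)), 0), -1) = Pow(Add(Mul(Add(-21, q), Pow(Add(21, w), -1)), 0), -1) = Pow(Add(Mul(Pow(Add(21, w), -1), Add(-21, q)), 0), -1) = Pow(Mul(Pow(Add(21, w), -1), Add(-21, q)), -1) = Mul(Pow(Add(-21, q), -1), Add(21, w)))
Mul(Add(-238, Function('b')(-9, -11)), Add(-45, -143)) = Mul(Add(-238, Mul(Pow(Add(-21, -9), -1), Add(21, -11))), Add(-45, -143)) = Mul(Add(-238, Mul(Pow(-30, -1), 10)), -188) = Mul(Add(-238, Mul(Rational(-1, 30), 10)), -188) = Mul(Add(-238, Rational(-1, 3)), -188) = Mul(Rational(-715, 3), -188) = Rational(134420, 3)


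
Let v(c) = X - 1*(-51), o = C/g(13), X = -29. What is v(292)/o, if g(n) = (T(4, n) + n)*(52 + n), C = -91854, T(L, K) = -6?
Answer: -715/6561 ≈ -0.10898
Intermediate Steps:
g(n) = (-6 + n)*(52 + n)
o = -13122/65 (o = -91854/(-312 + 13² + 46*13) = -91854/(-312 + 169 + 598) = -91854/455 = -91854*1/455 = -13122/65 ≈ -201.88)
v(c) = 22 (v(c) = -29 - 1*(-51) = -29 + 51 = 22)
v(292)/o = 22/(-13122/65) = 22*(-65/13122) = -715/6561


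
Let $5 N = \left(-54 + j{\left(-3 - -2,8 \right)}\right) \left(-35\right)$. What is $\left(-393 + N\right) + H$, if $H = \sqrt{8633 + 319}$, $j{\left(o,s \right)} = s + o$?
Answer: $-64 + 2 \sqrt{2238} \approx 30.615$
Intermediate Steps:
$j{\left(o,s \right)} = o + s$
$N = 329$ ($N = \frac{\left(-54 + \left(\left(-3 - -2\right) + 8\right)\right) \left(-35\right)}{5} = \frac{\left(-54 + \left(\left(-3 + 2\right) + 8\right)\right) \left(-35\right)}{5} = \frac{\left(-54 + \left(-1 + 8\right)\right) \left(-35\right)}{5} = \frac{\left(-54 + 7\right) \left(-35\right)}{5} = \frac{\left(-47\right) \left(-35\right)}{5} = \frac{1}{5} \cdot 1645 = 329$)
$H = 2 \sqrt{2238}$ ($H = \sqrt{8952} = 2 \sqrt{2238} \approx 94.615$)
$\left(-393 + N\right) + H = \left(-393 + 329\right) + 2 \sqrt{2238} = -64 + 2 \sqrt{2238}$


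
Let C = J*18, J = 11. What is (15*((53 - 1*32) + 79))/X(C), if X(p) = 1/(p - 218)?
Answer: -30000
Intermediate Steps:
C = 198 (C = 11*18 = 198)
X(p) = 1/(-218 + p)
(15*((53 - 1*32) + 79))/X(C) = (15*((53 - 1*32) + 79))/(1/(-218 + 198)) = (15*((53 - 32) + 79))/(1/(-20)) = (15*(21 + 79))/(-1/20) = (15*100)*(-20) = 1500*(-20) = -30000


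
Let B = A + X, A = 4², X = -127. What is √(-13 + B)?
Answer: 2*I*√31 ≈ 11.136*I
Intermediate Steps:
A = 16
B = -111 (B = 16 - 127 = -111)
√(-13 + B) = √(-13 - 111) = √(-124) = 2*I*√31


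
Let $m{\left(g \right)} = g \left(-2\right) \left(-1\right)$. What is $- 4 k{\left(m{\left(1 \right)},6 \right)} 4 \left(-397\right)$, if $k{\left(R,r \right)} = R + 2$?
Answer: $25408$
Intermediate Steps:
$m{\left(g \right)} = 2 g$ ($m{\left(g \right)} = - 2 g \left(-1\right) = 2 g$)
$k{\left(R,r \right)} = 2 + R$
$- 4 k{\left(m{\left(1 \right)},6 \right)} 4 \left(-397\right) = - 4 \left(2 + 2 \cdot 1\right) 4 \left(-397\right) = - 4 \left(2 + 2\right) 4 \left(-397\right) = \left(-4\right) 4 \cdot 4 \left(-397\right) = \left(-16\right) 4 \left(-397\right) = \left(-64\right) \left(-397\right) = 25408$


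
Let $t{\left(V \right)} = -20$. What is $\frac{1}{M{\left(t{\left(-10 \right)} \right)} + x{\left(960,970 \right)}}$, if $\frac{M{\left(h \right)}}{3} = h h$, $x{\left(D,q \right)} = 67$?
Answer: $\frac{1}{1267} \approx 0.00078927$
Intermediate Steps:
$M{\left(h \right)} = 3 h^{2}$ ($M{\left(h \right)} = 3 h h = 3 h^{2}$)
$\frac{1}{M{\left(t{\left(-10 \right)} \right)} + x{\left(960,970 \right)}} = \frac{1}{3 \left(-20\right)^{2} + 67} = \frac{1}{3 \cdot 400 + 67} = \frac{1}{1200 + 67} = \frac{1}{1267}$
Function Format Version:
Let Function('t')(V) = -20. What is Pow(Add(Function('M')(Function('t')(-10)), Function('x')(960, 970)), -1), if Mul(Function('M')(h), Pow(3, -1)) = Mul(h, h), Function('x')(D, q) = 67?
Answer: Rational(1, 1267) ≈ 0.00078927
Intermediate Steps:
Function('M')(h) = Mul(3, Pow(h, 2)) (Function('M')(h) = Mul(3, Mul(h, h)) = Mul(3, Pow(h, 2)))
Pow(Add(Function('M')(Function('t')(-10)), Function('x')(960, 970)), -1) = Pow(Add(Mul(3, Pow(-20, 2)), 67), -1) = Pow(Add(Mul(3, 400), 67), -1) = Pow(Add(1200, 67), -1) = Pow(1267, -1) = Rational(1, 1267)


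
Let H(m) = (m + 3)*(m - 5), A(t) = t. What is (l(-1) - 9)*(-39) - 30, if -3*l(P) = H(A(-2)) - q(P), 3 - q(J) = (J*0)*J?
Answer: 191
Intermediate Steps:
q(J) = 3 (q(J) = 3 - J*0*J = 3 - 0*J = 3 - 1*0 = 3 + 0 = 3)
H(m) = (-5 + m)*(3 + m) (H(m) = (3 + m)*(-5 + m) = (-5 + m)*(3 + m))
l(P) = 10/3 (l(P) = -((-15 + (-2)**2 - 2*(-2)) - 1*3)/3 = -((-15 + 4 + 4) - 3)/3 = -(-7 - 3)/3 = -1/3*(-10) = 10/3)
(l(-1) - 9)*(-39) - 30 = (10/3 - 9)*(-39) - 30 = -17/3*(-39) - 30 = 221 - 30 = 191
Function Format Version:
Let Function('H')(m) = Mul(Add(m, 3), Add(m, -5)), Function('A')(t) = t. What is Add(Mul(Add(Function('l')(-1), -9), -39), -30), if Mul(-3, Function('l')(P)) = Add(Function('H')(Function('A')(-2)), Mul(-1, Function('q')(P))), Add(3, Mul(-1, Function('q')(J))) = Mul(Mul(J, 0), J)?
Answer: 191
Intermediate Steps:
Function('q')(J) = 3 (Function('q')(J) = Add(3, Mul(-1, Mul(Mul(J, 0), J))) = Add(3, Mul(-1, Mul(0, J))) = Add(3, Mul(-1, 0)) = Add(3, 0) = 3)
Function('H')(m) = Mul(Add(-5, m), Add(3, m)) (Function('H')(m) = Mul(Add(3, m), Add(-5, m)) = Mul(Add(-5, m), Add(3, m)))
Function('l')(P) = Rational(10, 3) (Function('l')(P) = Mul(Rational(-1, 3), Add(Add(-15, Pow(-2, 2), Mul(-2, -2)), Mul(-1, 3))) = Mul(Rational(-1, 3), Add(Add(-15, 4, 4), -3)) = Mul(Rational(-1, 3), Add(-7, -3)) = Mul(Rational(-1, 3), -10) = Rational(10, 3))
Add(Mul(Add(Function('l')(-1), -9), -39), -30) = Add(Mul(Add(Rational(10, 3), -9), -39), -30) = Add(Mul(Rational(-17, 3), -39), -30) = Add(221, -30) = 191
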